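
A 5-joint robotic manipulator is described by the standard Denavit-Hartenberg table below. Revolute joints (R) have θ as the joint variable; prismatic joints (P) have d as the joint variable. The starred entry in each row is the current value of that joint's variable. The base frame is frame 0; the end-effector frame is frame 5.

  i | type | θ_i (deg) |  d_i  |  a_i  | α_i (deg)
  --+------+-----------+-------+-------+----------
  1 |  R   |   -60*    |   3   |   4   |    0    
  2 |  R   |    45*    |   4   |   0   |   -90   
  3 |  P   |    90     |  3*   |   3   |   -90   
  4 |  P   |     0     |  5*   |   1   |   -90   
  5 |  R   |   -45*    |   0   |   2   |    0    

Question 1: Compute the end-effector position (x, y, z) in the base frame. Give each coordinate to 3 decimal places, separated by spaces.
-3.419 1.094 1.586

after link 1: o_1 = (2.0000, -3.4641, 3.0000)
after link 2: o_2 = (2.0000, -3.4641, 7.0000)
after link 3: o_3 = (2.7765, -0.5663, 4.0000)
after link 4: o_4 = (-2.0532, 0.7278, 3.0000)
after link 5: o_5 = (-3.4192, 1.0938, 1.5858)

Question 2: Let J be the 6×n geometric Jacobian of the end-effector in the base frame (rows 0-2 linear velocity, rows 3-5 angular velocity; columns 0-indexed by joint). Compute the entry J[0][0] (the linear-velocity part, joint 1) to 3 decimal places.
axis z_0 = ẑ; lever o_n−o_0 = (-3.4192,1.0938,1.5858)
cross product → J_v[:, 0] = (-1.0938,-3.4192,0.0000)
J_ω[:, 0] = z_0
entry J[0][0] = -1.0938

-1.094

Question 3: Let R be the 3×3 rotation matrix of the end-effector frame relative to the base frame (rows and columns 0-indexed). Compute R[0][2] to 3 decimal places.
-0.259

End-effector z-axis (col 2 of R) = (-0.2588,-0.9659,-0.0000)
R[0][2] = -0.2588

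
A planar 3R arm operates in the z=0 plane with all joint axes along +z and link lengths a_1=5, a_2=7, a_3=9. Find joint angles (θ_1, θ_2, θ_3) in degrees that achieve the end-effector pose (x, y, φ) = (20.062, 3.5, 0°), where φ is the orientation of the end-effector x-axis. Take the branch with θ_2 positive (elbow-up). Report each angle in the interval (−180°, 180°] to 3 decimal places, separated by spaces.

wrist centre = target − a_3·(cos φ, sin φ) = (11.0620, 3.5000)
cos θ_2 = (134.6178−5²−7²)/(2·5·7) = 0.8660; θ_2 = 30.0064° (elbow-up)
β = atan2(3.5000,11.0620) = 17.5573°; ψ = atan2(3.5007,11.0618) = 17.5608°
θ_1 = β − ψ = -0.0035°
θ_3 = φ − θ_1 − θ_2 = -30.0029° (wrapped to (-180°,180°])

-0.004 30.006 -30.003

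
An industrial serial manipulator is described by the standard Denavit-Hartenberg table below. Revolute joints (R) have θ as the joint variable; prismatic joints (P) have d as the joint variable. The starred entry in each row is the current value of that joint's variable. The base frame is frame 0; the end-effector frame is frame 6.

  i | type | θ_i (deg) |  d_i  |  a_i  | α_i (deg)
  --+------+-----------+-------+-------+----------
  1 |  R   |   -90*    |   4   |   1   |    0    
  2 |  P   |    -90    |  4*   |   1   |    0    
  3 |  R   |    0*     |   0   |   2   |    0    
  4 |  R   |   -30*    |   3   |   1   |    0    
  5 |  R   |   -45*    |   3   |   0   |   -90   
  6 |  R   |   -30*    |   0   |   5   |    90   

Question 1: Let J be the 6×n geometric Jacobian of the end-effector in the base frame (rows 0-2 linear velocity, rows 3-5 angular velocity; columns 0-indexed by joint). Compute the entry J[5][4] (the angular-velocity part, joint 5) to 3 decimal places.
axis z_4 = (0.0000,0.0000,1.0000); lever o_n−o_4 = (-1.1207,4.1826,5.5000)
cross product → J_v[:, 4] = (-4.1826,-1.1207,0.0000)
J_ω[:, 4] = z_4
entry J[5][4] = 1.0000

1.000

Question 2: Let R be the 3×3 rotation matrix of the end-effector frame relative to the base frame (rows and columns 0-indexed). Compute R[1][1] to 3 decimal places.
-0.259

End-effector y-axis (col 1 of R) = (-0.9659,-0.2588,0.0000)
R[1][1] = -0.2588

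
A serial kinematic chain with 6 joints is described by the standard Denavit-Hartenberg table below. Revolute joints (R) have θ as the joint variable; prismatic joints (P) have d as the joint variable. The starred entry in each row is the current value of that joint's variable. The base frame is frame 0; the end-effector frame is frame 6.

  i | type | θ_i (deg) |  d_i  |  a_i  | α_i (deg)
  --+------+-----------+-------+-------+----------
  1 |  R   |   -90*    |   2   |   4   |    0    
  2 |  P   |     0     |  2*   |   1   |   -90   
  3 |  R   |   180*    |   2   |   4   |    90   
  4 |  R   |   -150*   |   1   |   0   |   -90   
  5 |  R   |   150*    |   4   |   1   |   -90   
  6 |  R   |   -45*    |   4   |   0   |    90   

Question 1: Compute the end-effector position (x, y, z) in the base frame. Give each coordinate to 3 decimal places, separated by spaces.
-0.031 3.482 0.036

after link 1: o_1 = (0.0000, -4.0000, 2.0000)
after link 2: o_2 = (0.0000, -5.0000, 4.0000)
after link 3: o_3 = (2.0000, -1.0000, 4.0000)
after link 4: o_4 = (2.0000, -1.0000, 3.0000)
after link 5: o_5 = (-1.0311, 1.7500, 3.5000)
after link 6: o_6 = (-0.0311, 3.4821, 0.0359)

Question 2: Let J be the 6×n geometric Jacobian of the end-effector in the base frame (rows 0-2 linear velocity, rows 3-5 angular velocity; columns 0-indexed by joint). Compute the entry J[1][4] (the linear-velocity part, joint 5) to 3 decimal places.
axis z_4 = (-0.8660,0.5000,-0.0000); lever o_n−o_4 = (-2.0311,4.4821,-2.9641)
cross product → J_v[:, 4] = (-1.4821,-2.5670,-2.8660)
J_ω[:, 4] = z_4
entry J[1][4] = -2.5670

-2.567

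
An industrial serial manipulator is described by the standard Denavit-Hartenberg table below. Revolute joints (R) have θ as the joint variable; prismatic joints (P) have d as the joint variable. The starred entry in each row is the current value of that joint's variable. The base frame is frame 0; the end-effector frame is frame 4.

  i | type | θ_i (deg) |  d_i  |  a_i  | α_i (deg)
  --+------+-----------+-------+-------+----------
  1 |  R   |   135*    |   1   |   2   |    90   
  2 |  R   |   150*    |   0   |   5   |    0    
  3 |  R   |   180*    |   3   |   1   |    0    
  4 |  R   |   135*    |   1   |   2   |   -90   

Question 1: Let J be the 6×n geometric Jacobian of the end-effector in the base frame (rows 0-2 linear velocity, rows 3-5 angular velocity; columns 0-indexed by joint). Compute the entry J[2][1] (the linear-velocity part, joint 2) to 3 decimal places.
-3.982

axis z_1 = (0.7071,0.7071,0.0000); lever o_n−o_1 = (5.6439,0.0129,3.9319)
cross product → J_v[:, 1] = (2.7802,-2.7802,-3.9817)
J_ω[:, 1] = z_1
entry J[2][1] = -3.9817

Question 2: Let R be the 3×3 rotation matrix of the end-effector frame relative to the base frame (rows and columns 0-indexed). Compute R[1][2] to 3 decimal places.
-0.683

End-effector z-axis (col 2 of R) = (0.6830,-0.6830,-0.2588)
R[1][2] = -0.6830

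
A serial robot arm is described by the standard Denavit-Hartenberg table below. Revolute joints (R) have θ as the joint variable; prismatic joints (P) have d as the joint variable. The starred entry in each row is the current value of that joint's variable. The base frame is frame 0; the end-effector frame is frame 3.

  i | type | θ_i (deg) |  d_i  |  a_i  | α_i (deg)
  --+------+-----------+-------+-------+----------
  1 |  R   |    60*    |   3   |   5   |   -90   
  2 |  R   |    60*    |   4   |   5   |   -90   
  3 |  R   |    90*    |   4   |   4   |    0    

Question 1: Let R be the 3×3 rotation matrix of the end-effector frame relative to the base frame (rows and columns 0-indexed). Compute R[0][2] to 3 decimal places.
End-effector z-axis (col 2 of R) = (-0.4330,-0.7500,-0.5000)
R[0][2] = -0.4330

-0.433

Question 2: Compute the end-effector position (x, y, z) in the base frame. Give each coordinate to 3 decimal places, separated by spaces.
2.018 3.495 -3.330

after link 1: o_1 = (2.5000, 4.3301, 3.0000)
after link 2: o_2 = (0.2859, 8.4952, -1.3301)
after link 3: o_3 = (2.0179, 3.4952, -3.3301)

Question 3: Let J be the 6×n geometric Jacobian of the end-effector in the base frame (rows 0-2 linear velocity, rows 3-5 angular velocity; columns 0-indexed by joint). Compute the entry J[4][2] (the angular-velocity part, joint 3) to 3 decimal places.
-0.750

axis z_2 = (-0.4330,-0.7500,-0.5000); lever o_n−o_2 = (1.7321,-5.0000,-2.0000)
cross product → J_v[:, 2] = (-1.0000,-1.7321,3.4641)
J_ω[:, 2] = z_2
entry J[4][2] = -0.7500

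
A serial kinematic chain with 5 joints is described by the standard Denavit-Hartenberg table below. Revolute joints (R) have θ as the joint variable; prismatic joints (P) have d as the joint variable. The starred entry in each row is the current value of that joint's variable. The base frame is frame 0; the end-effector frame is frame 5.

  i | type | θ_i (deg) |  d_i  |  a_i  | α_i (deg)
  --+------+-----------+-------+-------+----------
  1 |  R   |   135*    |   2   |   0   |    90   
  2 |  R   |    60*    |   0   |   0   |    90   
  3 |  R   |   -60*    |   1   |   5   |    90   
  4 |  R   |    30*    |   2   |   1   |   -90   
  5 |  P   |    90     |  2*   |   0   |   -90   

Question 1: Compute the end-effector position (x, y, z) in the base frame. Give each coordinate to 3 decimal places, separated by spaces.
after link 1: o_1 = (0.0000, 0.0000, 2.0000)
after link 2: o_2 = (0.0000, 0.0000, 2.0000)
after link 3: o_3 = (-4.5581, -1.5656, 3.6651)
after link 4: o_4 = (-5.6425, -2.9561, 2.2901)
after link 5: o_5 = (-5.9140, -1.4599, 0.9910)

-5.914 -1.460 0.991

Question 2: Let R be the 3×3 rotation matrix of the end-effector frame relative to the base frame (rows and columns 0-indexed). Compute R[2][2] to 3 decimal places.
-0.125

End-effector z-axis (col 2 of R) = (0.9896,0.0711,-0.1250)
R[2][2] = -0.1250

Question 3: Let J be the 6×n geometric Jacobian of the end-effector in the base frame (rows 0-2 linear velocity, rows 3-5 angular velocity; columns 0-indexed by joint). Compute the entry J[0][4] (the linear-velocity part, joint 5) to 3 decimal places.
prismatic axis z_4 = (-0.1358,0.7481,-0.6495)
J_v[:, 4] = z_4; J_ω[:, 4] = (0,0,0)
entry J[0][4] = -0.1358

-0.136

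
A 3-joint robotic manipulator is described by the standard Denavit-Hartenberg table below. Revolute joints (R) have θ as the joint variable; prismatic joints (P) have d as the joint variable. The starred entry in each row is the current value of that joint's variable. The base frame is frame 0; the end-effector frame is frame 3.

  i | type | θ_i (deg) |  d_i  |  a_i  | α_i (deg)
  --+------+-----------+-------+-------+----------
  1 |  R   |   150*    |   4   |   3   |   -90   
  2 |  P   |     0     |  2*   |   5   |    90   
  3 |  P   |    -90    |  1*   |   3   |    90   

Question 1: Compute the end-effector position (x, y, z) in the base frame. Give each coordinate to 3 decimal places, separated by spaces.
after link 1: o_1 = (-2.5981, 1.5000, 4.0000)
after link 2: o_2 = (-7.9282, 2.2679, 4.0000)
after link 3: o_3 = (-6.4282, 4.8660, 5.0000)

-6.428 4.866 5.000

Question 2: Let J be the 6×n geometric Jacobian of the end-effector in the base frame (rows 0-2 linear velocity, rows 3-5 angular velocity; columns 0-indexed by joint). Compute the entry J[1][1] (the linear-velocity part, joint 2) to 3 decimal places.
prismatic axis z_1 = (-0.5000,-0.8660,0.0000)
J_v[:, 1] = z_1; J_ω[:, 1] = (0,0,0)
entry J[1][1] = -0.8660

-0.866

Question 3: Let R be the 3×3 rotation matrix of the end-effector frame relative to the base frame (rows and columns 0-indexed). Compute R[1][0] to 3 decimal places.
End-effector x-axis (col 0 of R) = (0.5000,0.8660,0.0000)
R[1][0] = 0.8660

0.866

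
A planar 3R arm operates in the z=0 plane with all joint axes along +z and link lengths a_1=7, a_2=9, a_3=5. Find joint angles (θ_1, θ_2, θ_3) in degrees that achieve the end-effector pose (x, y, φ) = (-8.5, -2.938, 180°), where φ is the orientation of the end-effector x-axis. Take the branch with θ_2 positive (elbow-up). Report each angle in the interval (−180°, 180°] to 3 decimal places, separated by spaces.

wrist centre = target − a_3·(cos φ, sin φ) = (-3.5000, -2.9380)
cos θ_2 = (20.8818−7²−9²)/(2·7·9) = -0.8660; θ_2 = 149.9990° (elbow-up)
β = atan2(-2.9380,-3.5000) = -139.9889°; ψ = atan2(4.5001,-0.7942) = 100.0081°
θ_1 = β − ψ = -239.9971°
θ_3 = φ − θ_1 − θ_2 = -90.0020° (wrapped to (-180°,180°])

120.003 149.999 -90.002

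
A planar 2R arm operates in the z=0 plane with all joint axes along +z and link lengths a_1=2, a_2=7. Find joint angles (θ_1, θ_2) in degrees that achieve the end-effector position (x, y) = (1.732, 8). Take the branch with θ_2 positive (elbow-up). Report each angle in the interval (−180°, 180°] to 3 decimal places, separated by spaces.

30.000 60.000

cos θ_2 = (66.9998−2²−7²)/(2·2·7) = 0.5000; θ_2 = 60.0004° (elbow-up)
β = atan2(8.0000,1.7320) = 77.7840°; ψ = atan2(6.0622,5.5000) = 47.7840°
θ_1 = β − ψ = 30.0000°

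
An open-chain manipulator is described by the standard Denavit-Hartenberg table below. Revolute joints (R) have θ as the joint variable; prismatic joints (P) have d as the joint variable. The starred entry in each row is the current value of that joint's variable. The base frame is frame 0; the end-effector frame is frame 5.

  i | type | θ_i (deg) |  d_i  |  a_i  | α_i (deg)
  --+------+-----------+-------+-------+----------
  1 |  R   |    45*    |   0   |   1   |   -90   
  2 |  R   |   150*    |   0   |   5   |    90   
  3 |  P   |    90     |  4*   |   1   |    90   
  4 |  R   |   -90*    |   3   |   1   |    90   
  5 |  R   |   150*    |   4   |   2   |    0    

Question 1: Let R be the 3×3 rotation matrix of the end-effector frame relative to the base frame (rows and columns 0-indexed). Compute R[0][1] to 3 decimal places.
End-effector y-axis (col 1 of R) = (0.7071,0.7071,0.0000)
R[0][1] = 0.7071

0.707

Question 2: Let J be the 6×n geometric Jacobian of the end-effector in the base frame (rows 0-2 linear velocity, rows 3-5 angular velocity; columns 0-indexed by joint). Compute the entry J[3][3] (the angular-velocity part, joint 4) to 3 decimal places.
axis z_3 = (-0.6124,-0.6124,-0.5000); lever o_n−o_3 = (0.6378,-5.0191,-2.6340)
cross product → J_v[:, 3] = (-0.8966,-1.9319,3.4641)
J_ω[:, 3] = z_3
entry J[3][3] = -0.6124

-0.612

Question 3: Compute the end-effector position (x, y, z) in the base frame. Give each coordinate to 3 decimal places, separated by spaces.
after link 1: o_1 = (0.7071, 0.7071, 0.0000)
after link 2: o_2 = (-2.3548, -2.3548, -2.5000)
after link 3: o_3 = (-1.6476, -0.2334, -5.9641)
after link 4: o_4 = (-3.8383, -2.4241, -6.5981)
after link 5: o_5 = (-1.0099, -5.2525, -8.5981)

-1.010 -5.253 -8.598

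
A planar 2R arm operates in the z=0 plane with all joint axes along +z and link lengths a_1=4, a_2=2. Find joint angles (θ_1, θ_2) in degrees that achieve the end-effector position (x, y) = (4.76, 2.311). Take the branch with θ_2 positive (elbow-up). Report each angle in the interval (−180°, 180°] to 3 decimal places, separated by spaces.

6.788 60.007

cos θ_2 = (27.9983−4²−2²)/(2·4·2) = 0.4999; θ_2 = 60.0069° (elbow-up)
β = atan2(2.3110,4.7600) = 25.8968°; ψ = atan2(1.7322,4.9998) = 19.1086°
θ_1 = β − ψ = 6.7882°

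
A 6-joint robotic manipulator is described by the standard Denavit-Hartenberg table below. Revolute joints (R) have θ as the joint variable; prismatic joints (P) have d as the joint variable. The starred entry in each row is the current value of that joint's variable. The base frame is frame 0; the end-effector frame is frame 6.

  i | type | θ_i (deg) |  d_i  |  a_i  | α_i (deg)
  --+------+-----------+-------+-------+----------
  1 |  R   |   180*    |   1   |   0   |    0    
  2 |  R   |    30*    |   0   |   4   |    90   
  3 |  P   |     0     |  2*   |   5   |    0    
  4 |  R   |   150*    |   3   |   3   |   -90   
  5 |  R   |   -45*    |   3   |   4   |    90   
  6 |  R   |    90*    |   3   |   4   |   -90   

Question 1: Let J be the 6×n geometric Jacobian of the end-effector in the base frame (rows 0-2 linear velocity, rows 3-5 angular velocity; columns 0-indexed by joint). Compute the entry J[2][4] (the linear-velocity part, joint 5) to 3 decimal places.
axis z_4 = (0.4330,0.2500,-0.8660); lever o_n−o_4 = (1.0865,6.3428,-5.7086)
cross product → J_v[:, 4] = (4.0659,1.5309,2.4749)
J_ω[:, 4] = z_4
entry J[2][4] = 2.4749

2.475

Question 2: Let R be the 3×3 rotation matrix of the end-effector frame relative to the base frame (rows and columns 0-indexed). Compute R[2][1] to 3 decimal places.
End-effector y-axis (col 1 of R) = (0.8839,-0.3062,0.3536)
R[2][1] = 0.3536

0.354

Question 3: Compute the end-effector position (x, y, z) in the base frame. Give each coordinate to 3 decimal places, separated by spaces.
after link 1: o_1 = (0.0000, 0.0000, 1.0000)
after link 2: o_2 = (-3.4641, -2.0000, 1.0000)
after link 3: o_3 = (-8.7942, -2.7679, 1.0000)
after link 4: o_4 = (-8.0442, 1.1292, 2.5000)
after link 5: o_5 = (-6.0381, 5.5534, 1.3161)
after link 6: o_6 = (-6.9577, 7.4720, -3.2086)

-6.958 7.472 -3.209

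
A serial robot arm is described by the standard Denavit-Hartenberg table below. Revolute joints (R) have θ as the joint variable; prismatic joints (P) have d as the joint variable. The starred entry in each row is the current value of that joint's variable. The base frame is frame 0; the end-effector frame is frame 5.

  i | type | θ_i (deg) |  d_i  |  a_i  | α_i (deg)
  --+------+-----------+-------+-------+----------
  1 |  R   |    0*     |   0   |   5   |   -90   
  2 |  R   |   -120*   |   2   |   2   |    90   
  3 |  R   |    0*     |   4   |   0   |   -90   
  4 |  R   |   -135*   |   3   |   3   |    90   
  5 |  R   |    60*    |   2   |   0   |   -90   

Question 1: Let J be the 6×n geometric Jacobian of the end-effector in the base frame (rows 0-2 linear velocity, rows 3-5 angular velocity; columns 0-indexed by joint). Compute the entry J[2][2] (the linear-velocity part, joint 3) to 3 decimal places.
-2.598

axis z_2 = (-0.8660,0.0000,-0.5000); lever o_n−o_2 = (-2.3087,3.0000,-5.4154)
cross product → J_v[:, 2] = (1.5000,-3.5355,-2.5981)
J_ω[:, 2] = z_2
entry J[2][2] = -2.5981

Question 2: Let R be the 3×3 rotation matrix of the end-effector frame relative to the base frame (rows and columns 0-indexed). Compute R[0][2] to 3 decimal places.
End-effector z-axis (col 2 of R) = (0.2241,0.5000,0.8365)
R[0][2] = 0.2241

0.224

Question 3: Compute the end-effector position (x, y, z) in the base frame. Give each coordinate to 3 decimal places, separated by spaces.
after link 1: o_1 = (5.0000, 0.0000, 0.0000)
after link 2: o_2 = (4.0000, 2.0000, 1.7321)
after link 3: o_3 = (0.5359, 2.0000, -0.2679)
after link 4: o_4 = (-0.2406, 5.0000, -3.1657)
after link 5: o_5 = (1.6913, 5.0000, -3.6834)

1.691 5.000 -3.683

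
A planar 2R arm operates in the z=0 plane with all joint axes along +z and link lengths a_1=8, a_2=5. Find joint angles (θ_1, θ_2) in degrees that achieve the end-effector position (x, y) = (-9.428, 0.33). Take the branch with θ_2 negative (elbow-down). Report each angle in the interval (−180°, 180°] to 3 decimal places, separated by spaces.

-149.998 -90.003

cos θ_2 = (88.9961−8²−5²)/(2·8·5) = -0.0000; θ_2 = -90.0028° (elbow-down)
β = atan2(0.3300,-9.4280) = 177.9953°; ψ = atan2(-5.0000,7.9998) = -32.0062°
θ_1 = β − ψ = 210.0015°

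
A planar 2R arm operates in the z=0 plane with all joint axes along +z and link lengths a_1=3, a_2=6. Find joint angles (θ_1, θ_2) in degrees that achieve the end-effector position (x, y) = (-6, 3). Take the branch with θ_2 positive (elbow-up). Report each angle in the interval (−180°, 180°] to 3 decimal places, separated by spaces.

90.000 90.000

cos θ_2 = (45.0000−3²−6²)/(2·3·6) = 0.0000; θ_2 = 90.0000° (elbow-up)
β = atan2(3.0000,-6.0000) = 153.4349°; ψ = atan2(6.0000,3.0000) = 63.4349°
θ_1 = β − ψ = 90.0000°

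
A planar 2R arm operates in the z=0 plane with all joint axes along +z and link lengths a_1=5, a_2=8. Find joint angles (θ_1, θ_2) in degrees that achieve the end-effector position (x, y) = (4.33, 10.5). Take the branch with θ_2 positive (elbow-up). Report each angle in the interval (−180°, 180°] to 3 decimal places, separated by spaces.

30.000 60.001

cos θ_2 = (128.9989−5²−8²)/(2·5·8) = 0.5000; θ_2 = 60.0009° (elbow-up)
β = atan2(10.5000,4.3300) = 67.5897°; ψ = atan2(6.9283,8.9999) = 37.5897°
θ_1 = β − ψ = 30.0000°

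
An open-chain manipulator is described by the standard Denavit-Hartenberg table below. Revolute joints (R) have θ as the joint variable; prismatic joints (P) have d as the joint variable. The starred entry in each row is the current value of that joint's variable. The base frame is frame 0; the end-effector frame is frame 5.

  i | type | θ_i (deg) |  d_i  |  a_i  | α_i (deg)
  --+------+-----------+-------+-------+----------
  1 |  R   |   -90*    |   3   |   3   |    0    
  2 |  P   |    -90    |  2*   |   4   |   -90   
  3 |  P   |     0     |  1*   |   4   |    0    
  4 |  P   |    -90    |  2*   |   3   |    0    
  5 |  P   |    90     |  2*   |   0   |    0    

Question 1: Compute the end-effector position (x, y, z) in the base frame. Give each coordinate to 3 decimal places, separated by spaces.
-8.000 -8.000 8.000

after link 1: o_1 = (0.0000, -3.0000, 3.0000)
after link 2: o_2 = (-4.0000, -3.0000, 5.0000)
after link 3: o_3 = (-8.0000, -4.0000, 5.0000)
after link 4: o_4 = (-8.0000, -6.0000, 8.0000)
after link 5: o_5 = (-8.0000, -8.0000, 8.0000)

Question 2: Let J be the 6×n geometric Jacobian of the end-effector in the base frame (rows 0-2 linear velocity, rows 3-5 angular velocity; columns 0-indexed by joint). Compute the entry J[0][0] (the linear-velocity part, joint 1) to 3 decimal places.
8.000

axis z_0 = ẑ; lever o_n−o_0 = (-8.0000,-8.0000,8.0000)
cross product → J_v[:, 0] = (8.0000,-8.0000,0.0000)
J_ω[:, 0] = z_0
entry J[0][0] = 8.0000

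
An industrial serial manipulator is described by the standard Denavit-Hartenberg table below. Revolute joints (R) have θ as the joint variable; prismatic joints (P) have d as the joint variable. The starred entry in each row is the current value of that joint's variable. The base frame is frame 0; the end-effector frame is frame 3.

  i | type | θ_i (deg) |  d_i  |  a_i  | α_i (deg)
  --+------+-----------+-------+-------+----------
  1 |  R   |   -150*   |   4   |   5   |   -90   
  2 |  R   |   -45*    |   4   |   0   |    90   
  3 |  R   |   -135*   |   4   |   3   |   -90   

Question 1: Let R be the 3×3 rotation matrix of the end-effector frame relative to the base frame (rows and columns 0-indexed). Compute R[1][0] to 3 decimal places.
0.862

End-effector x-axis (col 0 of R) = (0.0795,0.8624,-0.5000)
R[1][0] = 0.8624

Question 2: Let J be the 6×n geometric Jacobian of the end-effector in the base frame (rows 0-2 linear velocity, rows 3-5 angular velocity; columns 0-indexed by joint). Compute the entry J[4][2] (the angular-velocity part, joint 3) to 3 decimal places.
axis z_2 = (0.6124,0.3536,0.7071); lever o_n−o_2 = (2.6879,4.0013,1.3284)
cross product → J_v[:, 2] = (-2.3597,1.0871,1.5000)
J_ω[:, 2] = z_2
entry J[4][2] = 0.3536

0.354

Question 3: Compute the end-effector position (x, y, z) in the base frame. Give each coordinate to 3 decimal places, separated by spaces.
after link 1: o_1 = (-4.3301, -2.5000, 4.0000)
after link 2: o_2 = (-2.3301, -5.9641, 4.0000)
after link 3: o_3 = (0.3577, -1.9628, 5.3284)

0.358 -1.963 5.328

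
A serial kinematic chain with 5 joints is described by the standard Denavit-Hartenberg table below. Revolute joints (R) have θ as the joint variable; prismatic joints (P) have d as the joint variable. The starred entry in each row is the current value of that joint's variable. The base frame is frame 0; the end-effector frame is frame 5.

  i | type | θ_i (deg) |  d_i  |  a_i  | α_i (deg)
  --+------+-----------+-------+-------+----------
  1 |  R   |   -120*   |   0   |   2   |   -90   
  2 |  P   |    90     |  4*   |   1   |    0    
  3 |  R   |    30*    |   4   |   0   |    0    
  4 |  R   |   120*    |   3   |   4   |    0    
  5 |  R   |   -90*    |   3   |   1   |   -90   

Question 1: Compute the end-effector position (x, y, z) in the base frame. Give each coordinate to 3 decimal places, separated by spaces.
12.557 -6.250 1.964

after link 1: o_1 = (-1.0000, -1.7321, 0.0000)
after link 2: o_2 = (2.4641, -3.7321, -1.0000)
after link 3: o_3 = (5.9282, -5.7321, -1.0000)
after link 4: o_4 = (9.5263, -5.5000, 2.4641)
after link 5: o_5 = (12.5574, -6.2500, 1.9641)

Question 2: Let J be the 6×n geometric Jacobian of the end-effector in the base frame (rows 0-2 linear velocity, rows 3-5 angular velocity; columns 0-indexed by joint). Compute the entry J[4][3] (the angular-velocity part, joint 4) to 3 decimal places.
-0.500

axis z_3 = (0.8660,-0.5000,0.0000); lever o_n−o_3 = (6.6292,-0.5179,2.9641)
cross product → J_v[:, 3] = (-1.4821,-2.5670,2.8660)
J_ω[:, 3] = z_3
entry J[4][3] = -0.5000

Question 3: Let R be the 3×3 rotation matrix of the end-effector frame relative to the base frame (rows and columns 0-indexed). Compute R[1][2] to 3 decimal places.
0.433

End-effector z-axis (col 2 of R) = (0.2500,0.4330,0.8660)
R[1][2] = 0.4330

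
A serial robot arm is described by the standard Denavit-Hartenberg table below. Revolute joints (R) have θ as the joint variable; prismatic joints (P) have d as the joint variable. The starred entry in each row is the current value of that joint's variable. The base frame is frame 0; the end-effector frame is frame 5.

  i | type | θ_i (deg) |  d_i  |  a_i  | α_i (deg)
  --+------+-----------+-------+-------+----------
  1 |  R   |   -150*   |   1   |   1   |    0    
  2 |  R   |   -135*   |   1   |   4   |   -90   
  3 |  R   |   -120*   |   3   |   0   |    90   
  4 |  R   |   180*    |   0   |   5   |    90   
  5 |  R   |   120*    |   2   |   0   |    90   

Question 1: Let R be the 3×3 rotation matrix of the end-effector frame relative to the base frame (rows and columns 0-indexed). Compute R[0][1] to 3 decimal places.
End-effector y-axis (col 1 of R) = (-0.9659,0.2588,0.0000)
R[0][1] = -0.9659

-0.966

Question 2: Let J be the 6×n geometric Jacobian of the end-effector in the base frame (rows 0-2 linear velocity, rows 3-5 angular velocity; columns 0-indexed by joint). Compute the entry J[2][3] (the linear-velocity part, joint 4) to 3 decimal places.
-1.732

axis z_3 = (-0.2241,-0.8365,-0.5000); lever o_n−o_3 = (-1.2848,2.9325,-4.3301)
cross product → J_v[:, 3] = (5.0884,-0.3282,-1.7321)
J_ω[:, 3] = z_3
entry J[2][3] = -1.7321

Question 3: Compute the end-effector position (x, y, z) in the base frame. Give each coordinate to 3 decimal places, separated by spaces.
-4.013 7.073 -2.330

after link 1: o_1 = (-0.8660, -0.5000, 1.0000)
after link 2: o_2 = (0.1693, 3.3637, 2.0000)
after link 3: o_3 = (-2.7285, 4.1402, 2.0000)
after link 4: o_4 = (-2.0815, 6.5550, -2.3301)
after link 5: o_5 = (-4.0133, 7.0726, -2.3301)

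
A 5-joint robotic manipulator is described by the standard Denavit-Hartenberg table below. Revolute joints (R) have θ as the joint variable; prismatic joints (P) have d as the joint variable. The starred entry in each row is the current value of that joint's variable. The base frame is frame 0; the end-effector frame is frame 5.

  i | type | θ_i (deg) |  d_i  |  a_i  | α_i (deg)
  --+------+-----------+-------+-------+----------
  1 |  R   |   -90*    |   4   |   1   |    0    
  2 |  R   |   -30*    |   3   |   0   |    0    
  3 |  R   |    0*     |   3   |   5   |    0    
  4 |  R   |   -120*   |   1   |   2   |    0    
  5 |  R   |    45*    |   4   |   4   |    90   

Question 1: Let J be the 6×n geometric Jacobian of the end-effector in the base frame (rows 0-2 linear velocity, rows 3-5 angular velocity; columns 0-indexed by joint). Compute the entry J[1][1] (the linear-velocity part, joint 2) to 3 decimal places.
-7.364

axis z_1 = (0.0000,0.0000,1.0000); lever o_n−o_1 = (-7.3637,-1.5628,11.0000)
cross product → J_v[:, 1] = (1.5628,-7.3637,0.0000)
J_ω[:, 1] = z_1
entry J[1][1] = -7.3637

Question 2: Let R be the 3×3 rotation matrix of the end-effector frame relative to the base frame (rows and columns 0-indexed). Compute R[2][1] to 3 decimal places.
End-effector y-axis (col 1 of R) = (-0.0000,-0.0000,1.0000)
R[2][1] = 1.0000

1.000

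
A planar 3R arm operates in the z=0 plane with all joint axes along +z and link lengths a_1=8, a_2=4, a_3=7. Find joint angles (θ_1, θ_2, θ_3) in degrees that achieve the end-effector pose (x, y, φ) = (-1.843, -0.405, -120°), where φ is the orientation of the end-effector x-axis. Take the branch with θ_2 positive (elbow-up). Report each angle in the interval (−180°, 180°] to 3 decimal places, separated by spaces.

wrist centre = target − a_3·(cos φ, sin φ) = (1.6570, 5.6572)
cos θ_2 = (34.7493−8²−4²)/(2·8·4) = -0.7070; θ_2 = 134.9948° (elbow-up)
β = atan2(5.6572,1.6570) = 73.6746°; ψ = atan2(2.8287,5.1718) = 28.6761°
θ_1 = β − ψ = 44.9985°
θ_3 = φ − θ_1 − θ_2 = 60.0067° (wrapped to (-180°,180°])

44.999 134.995 60.007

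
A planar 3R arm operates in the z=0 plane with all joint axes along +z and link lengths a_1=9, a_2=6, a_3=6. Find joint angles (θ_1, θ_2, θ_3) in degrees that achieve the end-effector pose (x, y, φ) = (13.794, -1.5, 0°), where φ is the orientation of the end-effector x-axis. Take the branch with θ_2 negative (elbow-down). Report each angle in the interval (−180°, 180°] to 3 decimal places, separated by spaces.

wrist centre = target − a_3·(cos φ, sin φ) = (7.7940, -1.5000)
cos θ_2 = (62.9964−9²−6²)/(2·9·6) = -0.5000; θ_2 = -120.0022° (elbow-down)
β = atan2(-1.5000,7.7940) = -10.8937°; ψ = atan2(-5.1960,5.9998) = -40.8937°
θ_1 = β − ψ = 30.0000°
θ_3 = φ − θ_1 − θ_2 = 90.0022° (wrapped to (-180°,180°])

30.000 -120.002 90.002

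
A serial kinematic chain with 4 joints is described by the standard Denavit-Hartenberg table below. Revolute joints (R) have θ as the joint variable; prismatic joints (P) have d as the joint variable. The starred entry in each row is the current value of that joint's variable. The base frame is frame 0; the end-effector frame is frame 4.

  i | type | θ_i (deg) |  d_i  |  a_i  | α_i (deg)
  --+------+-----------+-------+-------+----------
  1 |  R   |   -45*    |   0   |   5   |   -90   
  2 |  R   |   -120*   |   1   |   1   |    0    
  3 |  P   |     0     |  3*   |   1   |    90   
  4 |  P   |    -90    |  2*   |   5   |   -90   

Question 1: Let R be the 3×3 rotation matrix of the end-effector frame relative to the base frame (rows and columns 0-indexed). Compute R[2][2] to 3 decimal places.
End-effector z-axis (col 2 of R) = (-0.3536,0.3536,0.8660)
R[2][2] = 0.8660

0.866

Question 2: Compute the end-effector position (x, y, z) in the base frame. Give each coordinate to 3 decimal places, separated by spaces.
0.897 -2.311 0.732

after link 1: o_1 = (3.5355, -3.5355, 0.0000)
after link 2: o_2 = (3.8891, -2.4749, 0.8660)
after link 3: o_3 = (5.6569, 0.0000, 1.7321)
after link 4: o_4 = (0.8966, -2.3108, 0.7321)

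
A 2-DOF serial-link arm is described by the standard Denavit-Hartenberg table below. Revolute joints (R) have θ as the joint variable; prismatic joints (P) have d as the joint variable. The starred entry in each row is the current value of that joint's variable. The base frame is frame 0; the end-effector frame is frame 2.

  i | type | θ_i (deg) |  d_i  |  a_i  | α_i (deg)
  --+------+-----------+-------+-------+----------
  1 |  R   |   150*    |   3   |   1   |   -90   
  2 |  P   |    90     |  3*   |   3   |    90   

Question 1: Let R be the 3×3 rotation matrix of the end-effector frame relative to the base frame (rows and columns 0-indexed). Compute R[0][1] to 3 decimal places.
-0.500

End-effector y-axis (col 1 of R) = (-0.5000,-0.8660,0.0000)
R[0][1] = -0.5000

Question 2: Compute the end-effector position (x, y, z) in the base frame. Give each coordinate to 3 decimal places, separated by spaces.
-2.366 -2.098 0.000

after link 1: o_1 = (-0.8660, 0.5000, 3.0000)
after link 2: o_2 = (-2.3660, -2.0981, 0.0000)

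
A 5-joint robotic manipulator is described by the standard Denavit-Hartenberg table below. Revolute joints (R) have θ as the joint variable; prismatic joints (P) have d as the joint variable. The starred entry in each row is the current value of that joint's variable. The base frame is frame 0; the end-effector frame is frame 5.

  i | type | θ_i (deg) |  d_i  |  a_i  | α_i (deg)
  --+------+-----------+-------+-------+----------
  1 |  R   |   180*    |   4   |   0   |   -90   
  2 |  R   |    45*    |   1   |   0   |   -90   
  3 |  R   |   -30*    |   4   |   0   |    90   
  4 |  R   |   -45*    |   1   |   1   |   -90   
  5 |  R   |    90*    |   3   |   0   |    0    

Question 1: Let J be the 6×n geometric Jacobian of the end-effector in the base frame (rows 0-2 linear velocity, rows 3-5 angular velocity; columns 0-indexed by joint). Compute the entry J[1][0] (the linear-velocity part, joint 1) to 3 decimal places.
2.450

axis z_0 = ẑ; lever o_n−o_0 = (2.4499,-3.2802,-1.2069)
cross product → J_v[:, 0] = (3.2802,2.4499,-0.0000)
J_ω[:, 0] = z_0
entry J[1][0] = 2.4499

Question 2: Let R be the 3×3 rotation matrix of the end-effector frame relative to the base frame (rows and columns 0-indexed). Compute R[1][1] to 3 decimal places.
End-effector y-axis (col 1 of R) = (0.9330,0.3536,-0.0670)
R[1][1] = 0.3536

0.354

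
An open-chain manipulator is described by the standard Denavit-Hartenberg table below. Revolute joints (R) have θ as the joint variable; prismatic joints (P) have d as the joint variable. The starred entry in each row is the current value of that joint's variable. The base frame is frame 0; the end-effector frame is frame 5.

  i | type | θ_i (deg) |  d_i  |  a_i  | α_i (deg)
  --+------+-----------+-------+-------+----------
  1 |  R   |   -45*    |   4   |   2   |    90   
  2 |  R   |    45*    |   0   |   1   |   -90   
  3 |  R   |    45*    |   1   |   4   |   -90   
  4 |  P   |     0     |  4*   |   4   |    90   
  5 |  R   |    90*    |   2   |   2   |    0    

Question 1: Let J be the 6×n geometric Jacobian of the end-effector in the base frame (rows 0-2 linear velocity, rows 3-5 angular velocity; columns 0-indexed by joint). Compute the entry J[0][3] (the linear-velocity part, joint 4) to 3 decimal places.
0.146

prismatic axis z_3 = (0.1464,0.8536,-0.5000)
J_v[:, 3] = z_3; J_ω[:, 3] = (0,0,0)
entry J[0][3] = 0.1464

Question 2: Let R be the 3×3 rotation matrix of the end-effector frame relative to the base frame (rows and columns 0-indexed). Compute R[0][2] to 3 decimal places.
End-effector z-axis (col 2 of R) = (-0.5000,0.5000,0.7071)
R[0][2] = -0.5000

-0.500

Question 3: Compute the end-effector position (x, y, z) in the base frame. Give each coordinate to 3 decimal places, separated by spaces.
8.121 5.879 7.828

after link 1: o_1 = (1.4142, -1.4142, 4.0000)
after link 2: o_2 = (1.9142, -1.9142, 4.7071)
after link 3: o_3 = (4.8284, -0.8284, 7.4142)
after link 4: o_4 = (8.8284, 3.1716, 7.4142)
after link 5: o_5 = (8.1213, 5.8787, 7.8284)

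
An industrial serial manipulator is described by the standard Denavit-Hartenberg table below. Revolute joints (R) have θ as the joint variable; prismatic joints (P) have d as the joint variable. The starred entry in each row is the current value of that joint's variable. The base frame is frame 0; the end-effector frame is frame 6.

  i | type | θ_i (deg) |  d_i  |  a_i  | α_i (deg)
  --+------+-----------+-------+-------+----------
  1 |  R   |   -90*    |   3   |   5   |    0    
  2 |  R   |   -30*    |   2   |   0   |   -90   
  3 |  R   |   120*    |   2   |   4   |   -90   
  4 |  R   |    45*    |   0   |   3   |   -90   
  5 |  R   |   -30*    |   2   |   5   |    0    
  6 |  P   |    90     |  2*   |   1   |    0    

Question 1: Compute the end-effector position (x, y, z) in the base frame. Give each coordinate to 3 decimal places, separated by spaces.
-3.128 2.313 0.007

after link 1: o_1 = (0.0000, -5.0000, 3.0000)
after link 2: o_2 = (0.0000, -5.0000, 5.0000)
after link 3: o_3 = (2.7321, -4.2679, 1.5359)
after link 4: o_4 = (1.4253, -2.2887, -0.3012)
after link 5: o_5 = (-0.9567, 2.5378, -0.4781)
after link 6: o_6 = (-3.1278, 2.3128, 0.0074)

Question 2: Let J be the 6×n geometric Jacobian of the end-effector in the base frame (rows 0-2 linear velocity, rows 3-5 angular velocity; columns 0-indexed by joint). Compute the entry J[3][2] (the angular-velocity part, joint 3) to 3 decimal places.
axis z_2 = (0.8660,-0.5000,0.0000); lever o_n−o_2 = (-3.1278,7.3128,-4.9926)
cross product → J_v[:, 2] = (2.4963,4.3237,4.7692)
J_ω[:, 2] = z_2
entry J[3][2] = 0.8660

0.866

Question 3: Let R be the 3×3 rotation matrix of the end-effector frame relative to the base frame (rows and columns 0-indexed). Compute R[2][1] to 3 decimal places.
End-effector y-axis (col 1 of R) = (0.1607,-0.9464,0.2803)
R[2][1] = 0.2803

0.280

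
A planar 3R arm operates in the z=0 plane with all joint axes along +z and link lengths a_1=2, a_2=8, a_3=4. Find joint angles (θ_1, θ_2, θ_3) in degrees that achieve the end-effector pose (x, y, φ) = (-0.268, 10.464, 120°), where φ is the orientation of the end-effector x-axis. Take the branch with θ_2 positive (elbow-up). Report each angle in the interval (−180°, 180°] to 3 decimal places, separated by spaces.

wrist centre = target − a_3·(cos φ, sin φ) = (1.7320, 6.9999)
cos θ_2 = (51.9984−2²−8²)/(2·2·8) = -0.5000; θ_2 = 120.0033° (elbow-up)
β = atan2(6.9999,1.7320) = 76.1023°; ψ = atan2(6.9280,-2.0004) = 106.1057°
θ_1 = β − ψ = -30.0034°
θ_3 = φ − θ_1 − θ_2 = 30.0001° (wrapped to (-180°,180°])

-30.003 120.003 30.000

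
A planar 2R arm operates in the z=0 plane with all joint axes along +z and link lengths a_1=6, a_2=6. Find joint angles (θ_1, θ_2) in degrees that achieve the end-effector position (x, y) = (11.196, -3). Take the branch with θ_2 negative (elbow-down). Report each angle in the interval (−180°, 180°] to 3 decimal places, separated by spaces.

cos θ_2 = (134.3504−6²−6²)/(2·6·6) = 0.8660; θ_2 = -30.0054° (elbow-down)
β = atan2(-3.0000,11.1960) = -15.0002°; ψ = atan2(-3.0005,11.1959) = -15.0027°
θ_1 = β − ψ = 0.0025°

0.003 -30.005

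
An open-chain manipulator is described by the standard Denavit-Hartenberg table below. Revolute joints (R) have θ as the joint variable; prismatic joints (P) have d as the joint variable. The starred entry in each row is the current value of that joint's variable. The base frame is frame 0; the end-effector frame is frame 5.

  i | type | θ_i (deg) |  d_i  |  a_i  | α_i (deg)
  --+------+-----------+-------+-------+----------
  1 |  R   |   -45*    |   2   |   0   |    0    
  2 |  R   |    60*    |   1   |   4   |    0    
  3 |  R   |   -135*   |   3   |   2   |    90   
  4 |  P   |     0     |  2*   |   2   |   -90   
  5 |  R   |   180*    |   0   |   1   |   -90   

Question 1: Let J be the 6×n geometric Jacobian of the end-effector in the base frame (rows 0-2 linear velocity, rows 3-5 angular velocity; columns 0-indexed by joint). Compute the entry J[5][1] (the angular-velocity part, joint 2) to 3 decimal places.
axis z_1 = (0.0000,0.0000,1.0000); lever o_n−o_1 = (0.6317,-0.5628,4.0000)
cross product → J_v[:, 1] = (0.5628,0.6317,-0.0000)
J_ω[:, 1] = z_1
entry J[5][1] = 1.0000

1.000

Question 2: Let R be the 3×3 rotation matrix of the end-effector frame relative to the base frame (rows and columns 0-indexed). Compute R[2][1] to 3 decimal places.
End-effector y-axis (col 1 of R) = (-0.0000,0.0000,-1.0000)
R[2][1] = -1.0000

-1.000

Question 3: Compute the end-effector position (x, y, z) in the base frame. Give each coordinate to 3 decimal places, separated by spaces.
after link 1: o_1 = (0.0000, 0.0000, 2.0000)
after link 2: o_2 = (3.8637, 1.0353, 3.0000)
after link 3: o_3 = (2.8637, -0.6968, 6.0000)
after link 4: o_4 = (0.1317, -1.4288, 6.0000)
after link 5: o_5 = (0.6317, -0.5628, 6.0000)

0.632 -0.563 6.000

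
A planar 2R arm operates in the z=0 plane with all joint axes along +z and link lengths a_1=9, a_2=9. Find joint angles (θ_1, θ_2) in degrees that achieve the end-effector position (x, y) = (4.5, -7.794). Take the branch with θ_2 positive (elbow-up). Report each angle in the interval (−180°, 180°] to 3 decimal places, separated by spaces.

cos θ_2 = (80.9964−9²−9²)/(2·9·9) = -0.5000; θ_2 = 120.0015° (elbow-up)
β = atan2(-7.7940,4.5000) = -59.9993°; ψ = atan2(7.7941,4.4998) = 60.0007°
θ_1 = β − ψ = -120.0000°

-120.000 120.001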